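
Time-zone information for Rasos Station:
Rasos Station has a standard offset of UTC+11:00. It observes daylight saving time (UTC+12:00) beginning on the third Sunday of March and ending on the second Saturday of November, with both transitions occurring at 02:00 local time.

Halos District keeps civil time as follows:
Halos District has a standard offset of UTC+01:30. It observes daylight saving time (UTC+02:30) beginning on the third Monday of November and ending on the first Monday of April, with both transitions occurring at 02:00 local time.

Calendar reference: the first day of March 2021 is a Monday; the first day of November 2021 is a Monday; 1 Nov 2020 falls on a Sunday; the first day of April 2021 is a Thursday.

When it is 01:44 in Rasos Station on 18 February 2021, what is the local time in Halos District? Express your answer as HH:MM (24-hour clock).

17:14

1 March 2021 is a Monday, so the first Sunday is March 7 and the third is March 21.
1 November 2021 is a Monday, so the first Saturday is November 6 and the second is November 13.
18 February 2021 does not fall between 21 March and 13 November, so daylight saving is not in effect and Rasos Station is at UTC+11:00.
01:44 Rasos Station − 11h = 14:44 UTC (rolling into the previous day, 17 February 2021).
1 November 2020 is a Sunday, so the first Monday is November 2 and the third is November 16.
1 April 2021 is a Thursday, so the first Monday is April 5.
At the standard offset (UTC+01:30), 14:44 UTC + 1h30m = 16:14 Halos District standard time.
The standard-time date in Halos District, 17 February 2021, lies within the daylight-saving period (16 November 2020 – 5 April 2021), so Halos District is on daylight time, UTC+02:30.
14:44 UTC + 2h30m = 17:14 Halos District.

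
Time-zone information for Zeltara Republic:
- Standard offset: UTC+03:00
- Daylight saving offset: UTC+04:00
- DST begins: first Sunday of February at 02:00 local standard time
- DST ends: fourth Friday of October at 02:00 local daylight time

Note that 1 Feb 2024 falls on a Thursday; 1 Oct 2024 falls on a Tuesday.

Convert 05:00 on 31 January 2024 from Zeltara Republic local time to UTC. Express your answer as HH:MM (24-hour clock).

02:00

1 February 2024 is a Thursday, so the first Sunday is February 4.
1 October 2024 is a Tuesday, so the first Friday is October 4 and the fourth is October 25.
Daylight saving runs 4 February – 25 October; 31 January 2024 is outside that window, so Zeltara Republic is on standard time at UTC+03:00.
05:00 local − 3h = 02:00 UTC.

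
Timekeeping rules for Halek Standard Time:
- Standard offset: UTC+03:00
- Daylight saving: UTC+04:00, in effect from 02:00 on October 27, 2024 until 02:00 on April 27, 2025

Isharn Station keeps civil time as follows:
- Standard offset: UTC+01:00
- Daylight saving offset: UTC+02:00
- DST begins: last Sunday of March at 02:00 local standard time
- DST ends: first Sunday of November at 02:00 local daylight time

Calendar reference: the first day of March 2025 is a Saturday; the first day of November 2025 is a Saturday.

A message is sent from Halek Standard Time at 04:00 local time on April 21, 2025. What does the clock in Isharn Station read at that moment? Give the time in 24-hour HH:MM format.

Daylight saving runs 27 October 2024 – 27 April 2025; April 21, 2025 is inside that window, so Halek Standard Time is at UTC+04:00.
04:00 Halek Standard Time − 4h = 00:00 UTC.
1 March 2025 is a Saturday, so Sundays fall on 2, 9, 16, 23, 30; the last is March 30.
1 November 2025 is a Saturday, so the first Sunday is November 2.
At the standard offset (UTC+01:00), 00:00 UTC + 1h = 01:00 Isharn Station standard time.
Daylight saving runs 30 March – 2 November; the standard-time date in Isharn Station, April 21, 2025, is inside that window, so Isharn Station is at UTC+02:00.
00:00 UTC + 2h = 02:00 Isharn Station.

02:00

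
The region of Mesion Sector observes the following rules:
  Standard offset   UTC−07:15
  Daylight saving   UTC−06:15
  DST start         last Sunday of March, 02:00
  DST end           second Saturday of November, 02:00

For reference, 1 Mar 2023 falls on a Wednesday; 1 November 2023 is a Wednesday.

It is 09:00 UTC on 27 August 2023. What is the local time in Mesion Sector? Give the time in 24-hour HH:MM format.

02:45

1 March 2023 is a Wednesday, so Sundays fall on 5, 12, 19, 26; the last is March 26.
1 November 2023 is a Wednesday, so the first Saturday is November 4 and the second is November 11.
At the standard offset (UTC−07:15), 09:00 UTC − 7h15m = 01:45 Mesion Sector standard time.
The standard-time date in Mesion Sector, 27 August 2023, falls between 26 March and 11 November, so daylight saving is in effect and Mesion Sector is at UTC−06:15.
09:00 UTC − 6h15m = 02:45 local.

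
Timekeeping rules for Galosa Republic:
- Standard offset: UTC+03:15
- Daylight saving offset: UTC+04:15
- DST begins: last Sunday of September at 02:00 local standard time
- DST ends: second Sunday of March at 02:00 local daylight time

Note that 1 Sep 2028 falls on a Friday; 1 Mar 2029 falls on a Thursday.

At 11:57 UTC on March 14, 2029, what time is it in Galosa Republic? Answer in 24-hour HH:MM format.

15:12

1 September 2028 is a Friday, so Sundays fall on 3, 10, 17, 24; the last is September 24.
1 March 2029 is a Thursday, so the first Sunday is March 4 and the second is March 11.
At the standard offset (UTC+03:15), 11:57 UTC + 3h15m = 15:12 Galosa Republic standard time.
Daylight saving runs 24 September 2028 – 11 March 2029; the standard-time date in Galosa Republic, March 14, 2029, is outside that window, so Galosa Republic is on standard time at UTC+03:15.
11:57 UTC + 3h15m = 15:12 local.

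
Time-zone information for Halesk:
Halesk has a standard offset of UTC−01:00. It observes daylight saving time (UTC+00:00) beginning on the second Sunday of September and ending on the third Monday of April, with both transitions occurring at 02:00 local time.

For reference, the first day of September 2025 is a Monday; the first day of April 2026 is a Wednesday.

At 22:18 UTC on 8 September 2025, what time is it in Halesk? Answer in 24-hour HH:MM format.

1 September 2025 is a Monday, so the first Sunday is September 7 and the second is September 14.
1 April 2026 is a Wednesday, so the first Monday is April 6 and the third is April 20.
At the standard offset (UTC−01:00), 22:18 UTC − 1h = 21:18 Halesk standard time.
The standard-time date in Halesk, 8 September 2025, is outside the daylight-saving period (14 September 2025 – 20 April 2026), so Halesk is on standard time, UTC−01:00.
22:18 UTC − 1h = 21:18 local.

21:18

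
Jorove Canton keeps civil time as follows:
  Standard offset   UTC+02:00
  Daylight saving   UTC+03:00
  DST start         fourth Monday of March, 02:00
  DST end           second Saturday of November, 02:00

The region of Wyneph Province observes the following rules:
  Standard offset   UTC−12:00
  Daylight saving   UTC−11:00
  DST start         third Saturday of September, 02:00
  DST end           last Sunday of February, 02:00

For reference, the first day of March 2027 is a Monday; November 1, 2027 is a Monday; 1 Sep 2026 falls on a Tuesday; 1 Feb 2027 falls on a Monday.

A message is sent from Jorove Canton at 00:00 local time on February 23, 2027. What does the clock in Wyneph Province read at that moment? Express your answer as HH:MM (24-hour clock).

1 March 2027 is a Monday, so the first Monday is March 1 and the fourth is March 22.
1 November 2027 is a Monday, so the first Saturday is November 6 and the second is November 13.
February 23, 2027 does not fall between 22 March and 13 November, so daylight saving is not in effect and Jorove Canton is at UTC+02:00.
00:00 Jorove Canton − 2h = 22:00 UTC (rolling into the previous day, 22 February 2027).
1 September 2026 is a Tuesday, so the first Saturday is September 5 and the third is September 19.
1 February 2027 is a Monday, so Sundays fall on 7, 14, 21, 28; the last is February 28.
At the standard offset (UTC−12:00), 22:00 UTC − 12h = 10:00 Wyneph Province standard time.
The standard-time date in Wyneph Province, February 22, 2027, lies within the daylight-saving period (19 September 2026 – 28 February 2027), so Wyneph Province is on daylight time, UTC−11:00.
22:00 UTC − 11h = 11:00 Wyneph Province.

11:00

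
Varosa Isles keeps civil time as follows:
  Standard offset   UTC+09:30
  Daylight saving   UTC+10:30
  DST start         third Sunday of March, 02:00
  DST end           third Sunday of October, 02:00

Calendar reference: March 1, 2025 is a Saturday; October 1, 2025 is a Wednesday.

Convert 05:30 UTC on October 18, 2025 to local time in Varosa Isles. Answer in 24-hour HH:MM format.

1 March 2025 is a Saturday, so the first Sunday is March 2 and the third is March 16.
1 October 2025 is a Wednesday, so the first Sunday is October 5 and the third is October 19.
At the standard offset (UTC+09:30), 05:30 UTC + 9h30m = 15:00 Varosa Isles standard time.
The standard-time date in Varosa Isles, October 18, 2025, falls between 16 March and 19 October, so daylight saving is in effect and Varosa Isles is at UTC+10:30.
05:30 UTC + 10h30m = 16:00 local.

16:00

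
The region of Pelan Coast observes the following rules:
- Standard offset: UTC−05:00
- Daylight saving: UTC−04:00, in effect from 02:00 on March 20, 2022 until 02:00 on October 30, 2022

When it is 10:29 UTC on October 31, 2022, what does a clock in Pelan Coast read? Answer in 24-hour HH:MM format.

05:29

At the standard offset (UTC−05:00), 10:29 UTC − 5h = 05:29 Pelan Coast standard time.
The standard-time date in Pelan Coast, October 31, 2022, does not fall between 20 March and 30 October, so daylight saving is not in effect and Pelan Coast is at UTC−05:00.
10:29 UTC − 5h = 05:29 local.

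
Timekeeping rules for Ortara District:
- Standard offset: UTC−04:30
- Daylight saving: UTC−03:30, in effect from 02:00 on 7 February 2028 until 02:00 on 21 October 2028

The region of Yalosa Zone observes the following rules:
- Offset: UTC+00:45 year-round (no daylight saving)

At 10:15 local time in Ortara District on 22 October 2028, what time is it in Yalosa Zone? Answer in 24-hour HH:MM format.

15:30

22 October 2028 does not fall between 7 February and 21 October, so daylight saving is not in effect and Ortara District is at UTC−04:30.
10:15 Ortara District + 4h30m = 14:45 UTC.
Yalosa Zone has no daylight saving, so its offset is UTC+00:45 year-round.
14:45 UTC + 0h45m = 15:30 Yalosa Zone.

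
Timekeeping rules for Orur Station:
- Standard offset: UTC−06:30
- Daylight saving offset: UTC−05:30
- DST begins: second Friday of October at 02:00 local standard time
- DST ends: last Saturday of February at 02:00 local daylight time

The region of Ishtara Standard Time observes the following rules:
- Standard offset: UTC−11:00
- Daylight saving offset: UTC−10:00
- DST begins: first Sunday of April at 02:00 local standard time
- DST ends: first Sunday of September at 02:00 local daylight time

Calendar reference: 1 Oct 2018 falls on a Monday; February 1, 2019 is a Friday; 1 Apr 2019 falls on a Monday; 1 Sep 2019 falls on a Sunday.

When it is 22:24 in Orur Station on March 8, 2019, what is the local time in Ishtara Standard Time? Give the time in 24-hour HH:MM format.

1 October 2018 is a Monday, so the first Friday is October 5 and the second is October 12.
1 February 2019 is a Friday, so Saturdays fall on 2, 9, 16, 23; the last is February 23.
Daylight saving runs 12 October 2018 – 23 February 2019; March 8, 2019 is outside that window, so Orur Station is on standard time at UTC−06:30.
22:24 Orur Station + 6h30m = 04:54 UTC (rolling into the next day, 9 March 2019).
1 April 2019 is a Monday, so the first Sunday is April 7.
1 September 2019 is a Sunday, so the first Sunday is September 1.
At the standard offset (UTC−11:00), 04:54 UTC − 11h = 17:54 Ishtara Standard Time standard time (rolling into the previous day, 8 March 2019).
Daylight saving runs 7 April – 1 September; the standard-time date in Ishtara Standard Time, March 8, 2019, is outside that window, so Ishtara Standard Time is on standard time at UTC−11:00.
04:54 UTC − 11h = 17:54 Ishtara Standard Time (rolling into the previous day, 8 March 2019).

17:54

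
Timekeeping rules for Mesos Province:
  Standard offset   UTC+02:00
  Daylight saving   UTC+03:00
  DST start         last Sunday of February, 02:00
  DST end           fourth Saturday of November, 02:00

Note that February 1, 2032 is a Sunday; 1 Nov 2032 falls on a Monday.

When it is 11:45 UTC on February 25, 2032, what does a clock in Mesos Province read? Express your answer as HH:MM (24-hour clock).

13:45

1 February 2032 is a Sunday, so Sundays fall on 1, 8, 15, 22, 29; the last is February 29.
1 November 2032 is a Monday, so the first Saturday is November 6 and the fourth is November 27.
At the standard offset (UTC+02:00), 11:45 UTC + 2h = 13:45 Mesos Province standard time.
Daylight saving runs 29 February – 27 November; the standard-time date in Mesos Province, February 25, 2032, is outside that window, so Mesos Province is on standard time at UTC+02:00.
11:45 UTC + 2h = 13:45 local.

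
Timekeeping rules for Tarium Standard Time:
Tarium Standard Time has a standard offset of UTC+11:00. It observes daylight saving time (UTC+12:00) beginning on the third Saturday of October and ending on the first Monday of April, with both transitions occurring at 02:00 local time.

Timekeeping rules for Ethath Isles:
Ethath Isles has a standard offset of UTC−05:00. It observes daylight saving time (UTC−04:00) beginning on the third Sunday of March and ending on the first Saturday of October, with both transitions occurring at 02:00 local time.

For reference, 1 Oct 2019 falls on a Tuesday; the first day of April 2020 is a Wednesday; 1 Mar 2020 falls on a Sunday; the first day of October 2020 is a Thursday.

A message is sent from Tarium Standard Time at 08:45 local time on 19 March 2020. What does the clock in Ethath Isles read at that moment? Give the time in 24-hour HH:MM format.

16:45

1 October 2019 is a Tuesday, so the first Saturday is October 5 and the third is October 19.
1 April 2020 is a Wednesday, so the first Monday is April 6.
Daylight saving runs 19 October 2019 – 6 April 2020; 19 March 2020 is inside that window, so Tarium Standard Time is at UTC+12:00.
08:45 Tarium Standard Time − 12h = 20:45 UTC (rolling into the previous day, 18 March 2020).
1 March 2020 is a Sunday, so the first Sunday is March 1 and the third is March 15.
1 October 2020 is a Thursday, so the first Saturday is October 3.
At the standard offset (UTC−05:00), 20:45 UTC − 5h = 15:45 Ethath Isles standard time.
Daylight saving runs 15 March – 3 October; the standard-time date in Ethath Isles, 18 March 2020, is inside that window, so Ethath Isles is at UTC−04:00.
20:45 UTC − 4h = 16:45 Ethath Isles.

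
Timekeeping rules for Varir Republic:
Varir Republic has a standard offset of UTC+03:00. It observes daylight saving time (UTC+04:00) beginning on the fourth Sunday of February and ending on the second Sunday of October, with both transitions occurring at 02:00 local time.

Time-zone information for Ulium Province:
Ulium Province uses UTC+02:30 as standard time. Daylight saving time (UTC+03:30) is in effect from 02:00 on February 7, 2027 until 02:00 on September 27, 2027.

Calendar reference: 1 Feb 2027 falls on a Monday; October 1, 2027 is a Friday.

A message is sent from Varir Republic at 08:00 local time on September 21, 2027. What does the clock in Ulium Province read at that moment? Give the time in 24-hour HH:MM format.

07:30

1 February 2027 is a Monday, so the first Sunday is February 7 and the fourth is February 28.
1 October 2027 is a Friday, so the first Sunday is October 3 and the second is October 10.
September 21, 2027 falls between 28 February and 10 October, so daylight saving is in effect and Varir Republic is at UTC+04:00.
08:00 Varir Republic − 4h = 04:00 UTC.
At the standard offset (UTC+02:30), 04:00 UTC + 2h30m = 06:30 Ulium Province standard time.
The standard-time date in Ulium Province, September 21, 2027, lies within the daylight-saving period (7 February – 27 September), so Ulium Province is on daylight time, UTC+03:30.
04:00 UTC + 3h30m = 07:30 Ulium Province.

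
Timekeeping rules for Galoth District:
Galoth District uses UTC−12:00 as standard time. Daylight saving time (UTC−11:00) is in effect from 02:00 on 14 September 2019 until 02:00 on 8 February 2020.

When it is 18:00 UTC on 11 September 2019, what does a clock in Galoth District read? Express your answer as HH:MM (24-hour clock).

06:00

At the standard offset (UTC−12:00), 18:00 UTC − 12h = 06:00 Galoth District standard time.
Daylight saving runs 14 September 2019 – 8 February 2020; the standard-time date in Galoth District, 11 September 2019, is outside that window, so Galoth District is on standard time at UTC−12:00.
18:00 UTC − 12h = 06:00 local.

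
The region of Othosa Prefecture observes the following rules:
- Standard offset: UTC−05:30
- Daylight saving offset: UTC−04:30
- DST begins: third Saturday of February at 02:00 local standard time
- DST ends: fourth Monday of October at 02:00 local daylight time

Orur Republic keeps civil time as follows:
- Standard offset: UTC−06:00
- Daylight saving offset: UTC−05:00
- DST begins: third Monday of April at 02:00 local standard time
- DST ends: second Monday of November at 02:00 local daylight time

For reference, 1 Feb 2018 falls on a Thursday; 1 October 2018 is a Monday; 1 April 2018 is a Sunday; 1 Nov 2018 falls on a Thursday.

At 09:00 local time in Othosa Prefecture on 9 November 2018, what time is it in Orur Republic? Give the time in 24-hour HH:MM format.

1 February 2018 is a Thursday, so the first Saturday is February 3 and the third is February 17.
1 October 2018 is a Monday, so the first Monday is October 1 and the fourth is October 22.
9 November 2018 is outside the daylight-saving period (17 February – 22 October), so Othosa Prefecture is on standard time, UTC−05:30.
09:00 Othosa Prefecture + 5h30m = 14:30 UTC.
1 April 2018 is a Sunday, so the first Monday is April 2 and the third is April 16.
1 November 2018 is a Thursday, so the first Monday is November 5 and the second is November 12.
At the standard offset (UTC−06:00), 14:30 UTC − 6h = 08:30 Orur Republic standard time.
The standard-time date in Orur Republic, 9 November 2018, falls between 16 April and 12 November, so daylight saving is in effect and Orur Republic is at UTC−05:00.
14:30 UTC − 5h = 09:30 Orur Republic.

09:30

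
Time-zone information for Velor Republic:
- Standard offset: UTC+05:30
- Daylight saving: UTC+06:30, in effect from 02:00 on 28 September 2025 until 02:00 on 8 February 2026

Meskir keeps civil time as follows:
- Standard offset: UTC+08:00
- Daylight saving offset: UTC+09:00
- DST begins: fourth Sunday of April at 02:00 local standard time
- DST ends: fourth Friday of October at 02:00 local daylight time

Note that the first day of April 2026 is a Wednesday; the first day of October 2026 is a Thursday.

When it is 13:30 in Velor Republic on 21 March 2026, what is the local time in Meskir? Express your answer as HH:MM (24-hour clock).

21 March 2026 does not fall between 28 September 2025 and 8 February 2026, so daylight saving is not in effect and Velor Republic is at UTC+05:30.
13:30 Velor Republic − 5h30m = 08:00 UTC.
1 April 2026 is a Wednesday, so the first Sunday is April 5 and the fourth is April 26.
1 October 2026 is a Thursday, so the first Friday is October 2 and the fourth is October 23.
At the standard offset (UTC+08:00), 08:00 UTC + 8h = 16:00 Meskir standard time.
Daylight saving runs 26 April – 23 October; the standard-time date in Meskir, 21 March 2026, is outside that window, so Meskir is on standard time at UTC+08:00.
08:00 UTC + 8h = 16:00 Meskir.

16:00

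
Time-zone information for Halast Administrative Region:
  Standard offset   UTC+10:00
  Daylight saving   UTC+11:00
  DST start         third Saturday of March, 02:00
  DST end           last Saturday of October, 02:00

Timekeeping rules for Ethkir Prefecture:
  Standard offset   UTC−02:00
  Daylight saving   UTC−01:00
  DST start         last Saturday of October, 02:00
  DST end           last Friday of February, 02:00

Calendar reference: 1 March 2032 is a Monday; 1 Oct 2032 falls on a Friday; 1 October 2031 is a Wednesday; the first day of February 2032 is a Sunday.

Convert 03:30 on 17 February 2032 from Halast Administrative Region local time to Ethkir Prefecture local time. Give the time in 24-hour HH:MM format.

1 March 2032 is a Monday, so the first Saturday is March 6 and the third is March 20.
1 October 2032 is a Friday, so Saturdays fall on 2, 9, 16, 23, 30; the last is October 30.
17 February 2032 is outside the daylight-saving period (20 March – 30 October), so Halast Administrative Region is on standard time, UTC+10:00.
03:30 Halast Administrative Region − 10h = 17:30 UTC (rolling into the previous day, 16 February 2032).
1 October 2031 is a Wednesday, so Saturdays fall on 4, 11, 18, 25; the last is October 25.
1 February 2032 is a Sunday, so Fridays fall on 6, 13, 20, 27; the last is February 27.
At the standard offset (UTC−02:00), 17:30 UTC − 2h = 15:30 Ethkir Prefecture standard time.
The standard-time date in Ethkir Prefecture, 16 February 2032, falls between 25 October 2031 and 27 February 2032, so daylight saving is in effect and Ethkir Prefecture is at UTC−01:00.
17:30 UTC − 1h = 16:30 Ethkir Prefecture.

16:30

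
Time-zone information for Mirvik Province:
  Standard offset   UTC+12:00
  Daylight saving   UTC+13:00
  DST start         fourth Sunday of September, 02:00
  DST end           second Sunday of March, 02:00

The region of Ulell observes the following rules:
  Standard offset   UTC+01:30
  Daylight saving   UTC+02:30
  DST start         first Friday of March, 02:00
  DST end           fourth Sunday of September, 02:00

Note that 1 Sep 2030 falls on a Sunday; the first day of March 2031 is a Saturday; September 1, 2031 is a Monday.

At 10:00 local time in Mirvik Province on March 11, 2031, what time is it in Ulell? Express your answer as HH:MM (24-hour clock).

00:30

1 September 2030 is a Sunday, so the first Sunday is September 1 and the fourth is September 22.
1 March 2031 is a Saturday, so the first Sunday is March 2 and the second is March 9.
Daylight saving runs 22 September 2030 – 9 March 2031; March 11, 2031 is outside that window, so Mirvik Province is on standard time at UTC+12:00.
10:00 Mirvik Province − 12h = 22:00 UTC (rolling into the previous day, 10 March 2031).
1 March 2031 is a Saturday, so the first Friday is March 7.
1 September 2031 is a Monday, so the first Sunday is September 7 and the fourth is September 28.
At the standard offset (UTC+01:30), 22:00 UTC + 1h30m = 23:30 Ulell standard time.
The standard-time date in Ulell, March 10, 2031, falls between 7 March and 28 September, so daylight saving is in effect and Ulell is at UTC+02:30.
22:00 UTC + 2h30m = 00:30 Ulell (rolling into the next day, 11 March 2031).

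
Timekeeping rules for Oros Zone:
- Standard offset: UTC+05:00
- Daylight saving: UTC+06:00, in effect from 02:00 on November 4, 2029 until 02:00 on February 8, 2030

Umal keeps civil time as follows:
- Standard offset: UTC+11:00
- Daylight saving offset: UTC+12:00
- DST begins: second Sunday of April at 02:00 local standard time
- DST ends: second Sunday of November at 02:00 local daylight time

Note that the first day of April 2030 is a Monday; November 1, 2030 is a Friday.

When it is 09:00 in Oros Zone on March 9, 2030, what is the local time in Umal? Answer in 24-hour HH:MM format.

March 9, 2030 is outside the daylight-saving period (4 November 2029 – 8 February 2030), so Oros Zone is on standard time, UTC+05:00.
09:00 Oros Zone − 5h = 04:00 UTC.
1 April 2030 is a Monday, so the first Sunday is April 7 and the second is April 14.
1 November 2030 is a Friday, so the first Sunday is November 3 and the second is November 10.
At the standard offset (UTC+11:00), 04:00 UTC + 11h = 15:00 Umal standard time.
The standard-time date in Umal, March 9, 2030, is outside the daylight-saving period (14 April – 10 November), so Umal is on standard time, UTC+11:00.
04:00 UTC + 11h = 15:00 Umal.

15:00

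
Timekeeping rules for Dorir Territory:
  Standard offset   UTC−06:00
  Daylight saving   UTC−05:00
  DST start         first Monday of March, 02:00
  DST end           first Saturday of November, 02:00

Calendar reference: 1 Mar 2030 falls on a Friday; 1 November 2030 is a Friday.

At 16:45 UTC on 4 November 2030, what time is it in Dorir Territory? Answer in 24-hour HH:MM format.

1 March 2030 is a Friday, so the first Monday is March 4.
1 November 2030 is a Friday, so the first Saturday is November 2.
At the standard offset (UTC−06:00), 16:45 UTC − 6h = 10:45 Dorir Territory standard time.
Daylight saving runs 4 March – 2 November; the standard-time date in Dorir Territory, 4 November 2030, is outside that window, so Dorir Territory is on standard time at UTC−06:00.
16:45 UTC − 6h = 10:45 local.

10:45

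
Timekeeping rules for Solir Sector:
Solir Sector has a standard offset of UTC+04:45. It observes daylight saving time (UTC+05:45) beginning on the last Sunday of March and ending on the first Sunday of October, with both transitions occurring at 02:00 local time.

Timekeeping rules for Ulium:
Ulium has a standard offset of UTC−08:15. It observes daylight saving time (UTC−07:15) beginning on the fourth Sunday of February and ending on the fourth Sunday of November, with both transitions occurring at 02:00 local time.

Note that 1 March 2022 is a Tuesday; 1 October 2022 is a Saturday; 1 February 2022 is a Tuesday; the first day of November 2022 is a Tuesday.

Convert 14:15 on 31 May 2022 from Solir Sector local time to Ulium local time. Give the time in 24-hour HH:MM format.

1 March 2022 is a Tuesday, so Sundays fall on 6, 13, 20, 27; the last is March 27.
1 October 2022 is a Saturday, so the first Sunday is October 2.
Daylight saving runs 27 March – 2 October; 31 May 2022 is inside that window, so Solir Sector is at UTC+05:45.
14:15 Solir Sector − 5h45m = 08:30 UTC.
1 February 2022 is a Tuesday, so the first Sunday is February 6 and the fourth is February 27.
1 November 2022 is a Tuesday, so the first Sunday is November 6 and the fourth is November 27.
At the standard offset (UTC−08:15), 08:30 UTC − 8h15m = 00:15 Ulium standard time.
The standard-time date in Ulium, 31 May 2022, lies within the daylight-saving period (27 February – 27 November), so Ulium is on daylight time, UTC−07:15.
08:30 UTC − 7h15m = 01:15 Ulium.

01:15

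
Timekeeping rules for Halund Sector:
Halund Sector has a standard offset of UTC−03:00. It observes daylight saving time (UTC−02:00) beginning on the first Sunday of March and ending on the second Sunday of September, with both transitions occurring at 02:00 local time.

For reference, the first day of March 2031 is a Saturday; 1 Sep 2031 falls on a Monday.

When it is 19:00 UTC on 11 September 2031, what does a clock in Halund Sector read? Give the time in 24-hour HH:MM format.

1 March 2031 is a Saturday, so the first Sunday is March 2.
1 September 2031 is a Monday, so the first Sunday is September 7 and the second is September 14.
At the standard offset (UTC−03:00), 19:00 UTC − 3h = 16:00 Halund Sector standard time.
The standard-time date in Halund Sector, 11 September 2031, falls between 2 March and 14 September, so daylight saving is in effect and Halund Sector is at UTC−02:00.
19:00 UTC − 2h = 17:00 local.

17:00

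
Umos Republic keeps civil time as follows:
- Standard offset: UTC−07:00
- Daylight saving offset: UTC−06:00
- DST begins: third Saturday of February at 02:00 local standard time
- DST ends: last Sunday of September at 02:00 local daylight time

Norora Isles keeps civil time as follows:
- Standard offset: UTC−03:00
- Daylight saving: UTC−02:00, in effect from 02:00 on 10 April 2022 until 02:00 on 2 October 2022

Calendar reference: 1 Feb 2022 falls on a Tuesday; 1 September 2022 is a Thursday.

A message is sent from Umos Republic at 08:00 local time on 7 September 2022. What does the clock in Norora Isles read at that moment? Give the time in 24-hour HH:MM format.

12:00

1 February 2022 is a Tuesday, so the first Saturday is February 5 and the third is February 19.
1 September 2022 is a Thursday, so Sundays fall on 4, 11, 18, 25; the last is September 25.
7 September 2022 lies within the daylight-saving period (19 February – 25 September), so Umos Republic is on daylight time, UTC−06:00.
08:00 Umos Republic + 6h = 14:00 UTC.
At the standard offset (UTC−03:00), 14:00 UTC − 3h = 11:00 Norora Isles standard time.
The standard-time date in Norora Isles, 7 September 2022, lies within the daylight-saving period (10 April – 2 October), so Norora Isles is on daylight time, UTC−02:00.
14:00 UTC − 2h = 12:00 Norora Isles.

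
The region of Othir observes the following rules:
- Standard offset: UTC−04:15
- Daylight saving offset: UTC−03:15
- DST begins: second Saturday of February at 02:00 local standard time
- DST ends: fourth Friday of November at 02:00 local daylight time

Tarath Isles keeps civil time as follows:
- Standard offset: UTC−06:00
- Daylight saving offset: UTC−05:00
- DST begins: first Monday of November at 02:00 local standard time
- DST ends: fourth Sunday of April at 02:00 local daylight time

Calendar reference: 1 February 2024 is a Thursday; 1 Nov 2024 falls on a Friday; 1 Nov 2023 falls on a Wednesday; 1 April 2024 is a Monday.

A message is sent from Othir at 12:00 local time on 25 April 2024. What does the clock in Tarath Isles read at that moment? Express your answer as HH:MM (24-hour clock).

1 February 2024 is a Thursday, so the first Saturday is February 3 and the second is February 10.
1 November 2024 is a Friday, so the first Friday is November 1 and the fourth is November 22.
25 April 2024 lies within the daylight-saving period (10 February – 22 November), so Othir is on daylight time, UTC−03:15.
12:00 Othir + 3h15m = 15:15 UTC.
1 November 2023 is a Wednesday, so the first Monday is November 6.
1 April 2024 is a Monday, so the first Sunday is April 7 and the fourth is April 28.
At the standard offset (UTC−06:00), 15:15 UTC − 6h = 09:15 Tarath Isles standard time.
The standard-time date in Tarath Isles, 25 April 2024, falls between 6 November 2023 and 28 April 2024, so daylight saving is in effect and Tarath Isles is at UTC−05:00.
15:15 UTC − 5h = 10:15 Tarath Isles.

10:15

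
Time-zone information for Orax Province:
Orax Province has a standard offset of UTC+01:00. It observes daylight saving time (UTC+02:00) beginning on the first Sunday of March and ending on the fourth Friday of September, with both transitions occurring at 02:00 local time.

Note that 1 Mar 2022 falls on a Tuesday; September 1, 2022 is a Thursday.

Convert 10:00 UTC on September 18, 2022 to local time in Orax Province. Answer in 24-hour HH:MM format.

12:00

1 March 2022 is a Tuesday, so the first Sunday is March 6.
1 September 2022 is a Thursday, so the first Friday is September 2 and the fourth is September 23.
At the standard offset (UTC+01:00), 10:00 UTC + 1h = 11:00 Orax Province standard time.
The standard-time date in Orax Province, September 18, 2022, lies within the daylight-saving period (6 March – 23 September), so Orax Province is on daylight time, UTC+02:00.
10:00 UTC + 2h = 12:00 local.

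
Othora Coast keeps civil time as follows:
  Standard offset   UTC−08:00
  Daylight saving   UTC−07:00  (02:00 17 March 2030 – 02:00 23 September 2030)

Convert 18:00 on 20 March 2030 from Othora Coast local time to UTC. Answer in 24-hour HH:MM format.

01:00

Daylight saving runs 17 March – 23 September; 20 March 2030 is inside that window, so Othora Coast is at UTC−07:00.
18:00 local + 7h = 01:00 UTC (rolling into the next day, 21 March 2030).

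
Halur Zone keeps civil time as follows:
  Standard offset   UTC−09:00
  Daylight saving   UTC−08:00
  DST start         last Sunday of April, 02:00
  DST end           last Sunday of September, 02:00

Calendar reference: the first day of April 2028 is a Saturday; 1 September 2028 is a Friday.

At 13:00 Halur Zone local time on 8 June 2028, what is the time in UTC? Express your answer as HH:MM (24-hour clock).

1 April 2028 is a Saturday, so Sundays fall on 2, 9, 16, 23, 30; the last is April 30.
1 September 2028 is a Friday, so Sundays fall on 3, 10, 17, 24; the last is September 24.
Daylight saving runs 30 April – 24 September; 8 June 2028 is inside that window, so Halur Zone is at UTC−08:00.
13:00 local + 8h = 21:00 UTC.

21:00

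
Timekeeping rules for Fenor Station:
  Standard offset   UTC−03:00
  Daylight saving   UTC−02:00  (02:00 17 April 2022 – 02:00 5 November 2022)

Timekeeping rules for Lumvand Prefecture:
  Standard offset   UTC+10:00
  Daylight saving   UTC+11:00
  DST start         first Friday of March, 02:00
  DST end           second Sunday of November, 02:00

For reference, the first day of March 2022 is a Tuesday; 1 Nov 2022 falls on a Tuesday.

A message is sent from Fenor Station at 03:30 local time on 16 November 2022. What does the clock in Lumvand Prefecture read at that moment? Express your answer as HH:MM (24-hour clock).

16:30

16 November 2022 is outside the daylight-saving period (17 April – 5 November), so Fenor Station is on standard time, UTC−03:00.
03:30 Fenor Station + 3h = 06:30 UTC.
1 March 2022 is a Tuesday, so the first Friday is March 4.
1 November 2022 is a Tuesday, so the first Sunday is November 6 and the second is November 13.
At the standard offset (UTC+10:00), 06:30 UTC + 10h = 16:30 Lumvand Prefecture standard time.
The standard-time date in Lumvand Prefecture, 16 November 2022, does not fall between 4 March and 13 November, so daylight saving is not in effect and Lumvand Prefecture is at UTC+10:00.
06:30 UTC + 10h = 16:30 Lumvand Prefecture.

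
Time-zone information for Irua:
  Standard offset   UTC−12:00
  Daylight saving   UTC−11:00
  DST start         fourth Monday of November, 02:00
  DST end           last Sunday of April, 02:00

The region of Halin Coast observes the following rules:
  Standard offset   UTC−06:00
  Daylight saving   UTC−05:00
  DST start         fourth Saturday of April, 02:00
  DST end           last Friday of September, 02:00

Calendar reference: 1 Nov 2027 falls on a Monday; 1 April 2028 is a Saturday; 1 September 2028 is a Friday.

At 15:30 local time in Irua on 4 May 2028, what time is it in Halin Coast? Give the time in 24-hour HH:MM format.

22:30

1 November 2027 is a Monday, so the first Monday is November 1 and the fourth is November 22.
1 April 2028 is a Saturday, so Sundays fall on 2, 9, 16, 23, 30; the last is April 30.
4 May 2028 does not fall between 22 November 2027 and 30 April 2028, so daylight saving is not in effect and Irua is at UTC−12:00.
15:30 Irua + 12h = 03:30 UTC (rolling into the next day, 5 May 2028).
1 April 2028 is a Saturday, so the first Saturday is April 1 and the fourth is April 22.
1 September 2028 is a Friday, so Fridays fall on 1, 8, 15, 22, 29; the last is September 29.
At the standard offset (UTC−06:00), 03:30 UTC − 6h = 21:30 Halin Coast standard time (rolling into the previous day, 4 May 2028).
The standard-time date in Halin Coast, 4 May 2028, lies within the daylight-saving period (22 April – 29 September), so Halin Coast is on daylight time, UTC−05:00.
03:30 UTC − 5h = 22:30 Halin Coast (rolling into the previous day, 4 May 2028).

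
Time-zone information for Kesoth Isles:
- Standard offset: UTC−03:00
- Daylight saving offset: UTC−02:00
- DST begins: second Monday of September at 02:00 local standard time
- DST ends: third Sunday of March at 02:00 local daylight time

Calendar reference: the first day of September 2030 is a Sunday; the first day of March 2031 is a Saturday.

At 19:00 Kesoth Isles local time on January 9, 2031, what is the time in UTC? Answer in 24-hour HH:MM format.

1 September 2030 is a Sunday, so the first Monday is September 2 and the second is September 9.
1 March 2031 is a Saturday, so the first Sunday is March 2 and the third is March 16.
January 9, 2031 falls between 9 September 2030 and 16 March 2031, so daylight saving is in effect and Kesoth Isles is at UTC−02:00.
19:00 local + 2h = 21:00 UTC.

21:00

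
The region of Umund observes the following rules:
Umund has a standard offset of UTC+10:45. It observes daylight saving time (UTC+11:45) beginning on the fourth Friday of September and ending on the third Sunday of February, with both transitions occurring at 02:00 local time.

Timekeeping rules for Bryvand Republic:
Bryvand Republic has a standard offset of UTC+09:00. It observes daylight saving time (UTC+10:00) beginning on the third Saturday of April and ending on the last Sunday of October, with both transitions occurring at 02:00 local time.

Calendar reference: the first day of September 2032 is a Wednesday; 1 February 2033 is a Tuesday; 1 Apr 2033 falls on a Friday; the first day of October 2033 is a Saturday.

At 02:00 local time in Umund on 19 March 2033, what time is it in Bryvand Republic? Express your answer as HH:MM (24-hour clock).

00:15

1 September 2032 is a Wednesday, so the first Friday is September 3 and the fourth is September 24.
1 February 2033 is a Tuesday, so the first Sunday is February 6 and the third is February 20.
19 March 2033 does not fall between 24 September 2032 and 20 February 2033, so daylight saving is not in effect and Umund is at UTC+10:45.
02:00 Umund − 10h45m = 15:15 UTC (rolling into the previous day, 18 March 2033).
1 April 2033 is a Friday, so the first Saturday is April 2 and the third is April 16.
1 October 2033 is a Saturday, so Sundays fall on 2, 9, 16, 23, 30; the last is October 30.
At the standard offset (UTC+09:00), 15:15 UTC + 9h = 00:15 Bryvand Republic standard time (rolling into the next day, 19 March 2033).
The standard-time date in Bryvand Republic, 19 March 2033, does not fall between 16 April and 30 October, so daylight saving is not in effect and Bryvand Republic is at UTC+09:00.
15:15 UTC + 9h = 00:15 Bryvand Republic (rolling into the next day, 19 March 2033).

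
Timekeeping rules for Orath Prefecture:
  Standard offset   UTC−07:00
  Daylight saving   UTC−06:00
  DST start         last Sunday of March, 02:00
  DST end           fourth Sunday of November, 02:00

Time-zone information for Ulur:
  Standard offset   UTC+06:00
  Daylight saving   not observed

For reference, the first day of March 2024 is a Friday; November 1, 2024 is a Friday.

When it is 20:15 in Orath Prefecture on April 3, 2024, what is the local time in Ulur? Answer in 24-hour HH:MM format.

08:15

1 March 2024 is a Friday, so Sundays fall on 3, 10, 17, 24, 31; the last is March 31.
1 November 2024 is a Friday, so the first Sunday is November 3 and the fourth is November 24.
April 3, 2024 lies within the daylight-saving period (31 March – 24 November), so Orath Prefecture is on daylight time, UTC−06:00.
20:15 Orath Prefecture + 6h = 02:15 UTC (rolling into the next day, 4 April 2024).
Ulur has no daylight saving, so its offset is UTC+06:00 year-round.
02:15 UTC + 6h = 08:15 Ulur.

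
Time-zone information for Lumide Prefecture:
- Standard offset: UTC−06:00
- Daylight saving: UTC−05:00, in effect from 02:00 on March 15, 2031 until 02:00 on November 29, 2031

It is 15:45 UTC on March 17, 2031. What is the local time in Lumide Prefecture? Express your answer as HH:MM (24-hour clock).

10:45

At the standard offset (UTC−06:00), 15:45 UTC − 6h = 09:45 Lumide Prefecture standard time.
Daylight saving runs 15 March – 29 November; the standard-time date in Lumide Prefecture, March 17, 2031, is inside that window, so Lumide Prefecture is at UTC−05:00.
15:45 UTC − 5h = 10:45 local.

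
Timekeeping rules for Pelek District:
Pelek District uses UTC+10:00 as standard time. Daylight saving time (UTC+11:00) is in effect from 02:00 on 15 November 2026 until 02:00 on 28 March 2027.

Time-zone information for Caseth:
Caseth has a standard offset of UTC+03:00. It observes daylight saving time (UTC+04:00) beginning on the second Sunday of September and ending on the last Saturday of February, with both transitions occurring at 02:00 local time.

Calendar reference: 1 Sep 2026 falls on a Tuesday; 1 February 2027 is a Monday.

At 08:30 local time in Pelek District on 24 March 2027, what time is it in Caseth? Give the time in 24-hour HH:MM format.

24 March 2027 lies within the daylight-saving period (15 November 2026 – 28 March 2027), so Pelek District is on daylight time, UTC+11:00.
08:30 Pelek District − 11h = 21:30 UTC (rolling into the previous day, 23 March 2027).
1 September 2026 is a Tuesday, so the first Sunday is September 6 and the second is September 13.
1 February 2027 is a Monday, so Saturdays fall on 6, 13, 20, 27; the last is February 27.
At the standard offset (UTC+03:00), 21:30 UTC + 3h = 00:30 Caseth standard time (rolling into the next day, 24 March 2027).
The standard-time date in Caseth, 24 March 2027, does not fall between 13 September 2026 and 27 February 2027, so daylight saving is not in effect and Caseth is at UTC+03:00.
21:30 UTC + 3h = 00:30 Caseth (rolling into the next day, 24 March 2027).

00:30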